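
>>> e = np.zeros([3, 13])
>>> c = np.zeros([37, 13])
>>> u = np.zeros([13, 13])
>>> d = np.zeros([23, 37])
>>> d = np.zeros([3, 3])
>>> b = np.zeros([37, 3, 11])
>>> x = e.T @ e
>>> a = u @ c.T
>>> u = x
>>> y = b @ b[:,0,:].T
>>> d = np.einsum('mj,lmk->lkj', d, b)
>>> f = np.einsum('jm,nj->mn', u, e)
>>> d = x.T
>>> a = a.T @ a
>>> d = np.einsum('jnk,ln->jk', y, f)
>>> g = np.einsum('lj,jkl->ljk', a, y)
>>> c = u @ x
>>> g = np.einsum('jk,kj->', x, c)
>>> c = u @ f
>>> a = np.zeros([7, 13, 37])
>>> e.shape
(3, 13)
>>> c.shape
(13, 3)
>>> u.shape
(13, 13)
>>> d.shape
(37, 37)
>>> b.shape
(37, 3, 11)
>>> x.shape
(13, 13)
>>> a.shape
(7, 13, 37)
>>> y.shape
(37, 3, 37)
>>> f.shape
(13, 3)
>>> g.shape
()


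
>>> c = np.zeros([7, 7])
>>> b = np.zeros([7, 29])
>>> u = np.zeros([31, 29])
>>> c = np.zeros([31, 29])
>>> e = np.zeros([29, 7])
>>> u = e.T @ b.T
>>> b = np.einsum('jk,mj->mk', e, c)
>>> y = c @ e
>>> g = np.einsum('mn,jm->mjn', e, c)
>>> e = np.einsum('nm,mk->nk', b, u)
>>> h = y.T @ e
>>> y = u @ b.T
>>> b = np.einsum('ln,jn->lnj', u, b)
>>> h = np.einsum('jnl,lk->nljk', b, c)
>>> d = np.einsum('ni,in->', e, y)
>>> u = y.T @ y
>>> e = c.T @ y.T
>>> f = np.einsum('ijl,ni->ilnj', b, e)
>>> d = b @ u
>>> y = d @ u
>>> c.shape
(31, 29)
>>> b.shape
(7, 7, 31)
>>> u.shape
(31, 31)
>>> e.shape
(29, 7)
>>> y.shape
(7, 7, 31)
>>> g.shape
(29, 31, 7)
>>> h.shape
(7, 31, 7, 29)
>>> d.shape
(7, 7, 31)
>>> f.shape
(7, 31, 29, 7)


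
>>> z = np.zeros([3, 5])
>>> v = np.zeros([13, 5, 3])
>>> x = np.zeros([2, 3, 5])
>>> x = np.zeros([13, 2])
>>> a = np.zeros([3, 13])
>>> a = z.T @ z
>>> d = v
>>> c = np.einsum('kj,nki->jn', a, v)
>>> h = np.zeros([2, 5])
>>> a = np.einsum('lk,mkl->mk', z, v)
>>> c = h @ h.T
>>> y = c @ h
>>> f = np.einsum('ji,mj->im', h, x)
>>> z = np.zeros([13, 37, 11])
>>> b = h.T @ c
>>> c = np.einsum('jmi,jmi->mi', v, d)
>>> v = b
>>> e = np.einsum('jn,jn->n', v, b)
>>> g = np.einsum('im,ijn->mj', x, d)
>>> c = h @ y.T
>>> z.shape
(13, 37, 11)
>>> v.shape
(5, 2)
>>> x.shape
(13, 2)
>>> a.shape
(13, 5)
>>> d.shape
(13, 5, 3)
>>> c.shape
(2, 2)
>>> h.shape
(2, 5)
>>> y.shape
(2, 5)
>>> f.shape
(5, 13)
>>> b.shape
(5, 2)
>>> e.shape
(2,)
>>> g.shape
(2, 5)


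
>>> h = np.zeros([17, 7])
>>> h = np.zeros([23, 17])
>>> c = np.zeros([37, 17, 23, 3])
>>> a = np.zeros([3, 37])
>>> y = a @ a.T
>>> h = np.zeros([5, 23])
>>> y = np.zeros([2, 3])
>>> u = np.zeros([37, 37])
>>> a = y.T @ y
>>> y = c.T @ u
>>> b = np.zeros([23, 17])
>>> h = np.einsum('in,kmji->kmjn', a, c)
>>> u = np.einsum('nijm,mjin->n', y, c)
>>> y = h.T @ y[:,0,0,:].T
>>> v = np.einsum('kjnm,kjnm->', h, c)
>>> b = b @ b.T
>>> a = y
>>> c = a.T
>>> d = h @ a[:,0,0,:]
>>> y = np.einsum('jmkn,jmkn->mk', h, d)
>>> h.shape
(37, 17, 23, 3)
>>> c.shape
(3, 17, 23, 3)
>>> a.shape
(3, 23, 17, 3)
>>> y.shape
(17, 23)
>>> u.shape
(3,)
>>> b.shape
(23, 23)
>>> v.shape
()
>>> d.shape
(37, 17, 23, 3)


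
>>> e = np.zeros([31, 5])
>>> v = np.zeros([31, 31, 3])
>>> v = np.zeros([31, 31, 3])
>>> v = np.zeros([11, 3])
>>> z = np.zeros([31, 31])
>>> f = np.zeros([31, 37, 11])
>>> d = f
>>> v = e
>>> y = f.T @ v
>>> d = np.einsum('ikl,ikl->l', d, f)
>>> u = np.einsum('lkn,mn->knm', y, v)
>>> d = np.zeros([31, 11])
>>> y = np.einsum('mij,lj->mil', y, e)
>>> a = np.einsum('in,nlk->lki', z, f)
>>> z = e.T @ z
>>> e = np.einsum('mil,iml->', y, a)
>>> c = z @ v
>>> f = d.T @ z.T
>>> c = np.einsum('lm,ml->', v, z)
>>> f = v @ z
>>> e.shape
()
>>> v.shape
(31, 5)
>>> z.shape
(5, 31)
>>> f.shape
(31, 31)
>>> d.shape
(31, 11)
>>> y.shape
(11, 37, 31)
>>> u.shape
(37, 5, 31)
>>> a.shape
(37, 11, 31)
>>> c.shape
()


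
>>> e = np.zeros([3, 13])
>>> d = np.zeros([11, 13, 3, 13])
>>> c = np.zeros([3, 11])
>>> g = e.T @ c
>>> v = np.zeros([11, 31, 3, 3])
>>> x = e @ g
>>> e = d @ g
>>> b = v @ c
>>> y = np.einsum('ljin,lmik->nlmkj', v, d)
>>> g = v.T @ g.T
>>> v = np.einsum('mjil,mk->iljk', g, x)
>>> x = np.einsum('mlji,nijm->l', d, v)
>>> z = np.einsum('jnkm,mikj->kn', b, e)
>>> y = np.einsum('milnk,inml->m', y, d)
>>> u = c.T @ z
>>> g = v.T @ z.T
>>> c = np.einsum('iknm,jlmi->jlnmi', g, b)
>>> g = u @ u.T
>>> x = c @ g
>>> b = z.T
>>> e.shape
(11, 13, 3, 11)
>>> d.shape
(11, 13, 3, 13)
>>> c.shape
(11, 31, 13, 3, 11)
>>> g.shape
(11, 11)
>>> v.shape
(31, 13, 3, 11)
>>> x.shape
(11, 31, 13, 3, 11)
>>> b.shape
(31, 3)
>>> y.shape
(3,)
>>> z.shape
(3, 31)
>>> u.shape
(11, 31)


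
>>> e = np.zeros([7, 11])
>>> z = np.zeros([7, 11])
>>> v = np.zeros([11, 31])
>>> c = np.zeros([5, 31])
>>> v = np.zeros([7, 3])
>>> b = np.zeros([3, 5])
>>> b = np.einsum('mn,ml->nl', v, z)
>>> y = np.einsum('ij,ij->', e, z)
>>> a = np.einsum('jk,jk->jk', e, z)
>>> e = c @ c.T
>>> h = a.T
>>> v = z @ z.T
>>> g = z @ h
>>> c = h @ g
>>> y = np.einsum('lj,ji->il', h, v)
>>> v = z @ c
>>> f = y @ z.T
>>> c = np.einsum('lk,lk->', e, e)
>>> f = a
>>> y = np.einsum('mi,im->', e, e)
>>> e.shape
(5, 5)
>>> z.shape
(7, 11)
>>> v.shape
(7, 7)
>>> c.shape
()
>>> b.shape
(3, 11)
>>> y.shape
()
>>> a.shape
(7, 11)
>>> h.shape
(11, 7)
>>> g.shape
(7, 7)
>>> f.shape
(7, 11)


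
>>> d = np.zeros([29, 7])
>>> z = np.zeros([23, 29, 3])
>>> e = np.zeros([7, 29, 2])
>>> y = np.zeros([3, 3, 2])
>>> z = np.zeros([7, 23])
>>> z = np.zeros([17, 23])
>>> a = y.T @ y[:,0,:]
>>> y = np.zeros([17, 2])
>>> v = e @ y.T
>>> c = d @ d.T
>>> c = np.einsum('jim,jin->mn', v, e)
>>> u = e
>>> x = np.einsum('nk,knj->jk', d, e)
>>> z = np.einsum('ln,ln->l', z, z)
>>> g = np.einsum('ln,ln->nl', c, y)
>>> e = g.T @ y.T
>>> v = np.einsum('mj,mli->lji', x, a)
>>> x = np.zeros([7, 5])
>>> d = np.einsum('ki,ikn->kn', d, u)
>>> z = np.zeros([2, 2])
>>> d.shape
(29, 2)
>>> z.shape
(2, 2)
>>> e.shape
(17, 17)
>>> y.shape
(17, 2)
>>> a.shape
(2, 3, 2)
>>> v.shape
(3, 7, 2)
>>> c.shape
(17, 2)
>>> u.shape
(7, 29, 2)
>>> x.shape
(7, 5)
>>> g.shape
(2, 17)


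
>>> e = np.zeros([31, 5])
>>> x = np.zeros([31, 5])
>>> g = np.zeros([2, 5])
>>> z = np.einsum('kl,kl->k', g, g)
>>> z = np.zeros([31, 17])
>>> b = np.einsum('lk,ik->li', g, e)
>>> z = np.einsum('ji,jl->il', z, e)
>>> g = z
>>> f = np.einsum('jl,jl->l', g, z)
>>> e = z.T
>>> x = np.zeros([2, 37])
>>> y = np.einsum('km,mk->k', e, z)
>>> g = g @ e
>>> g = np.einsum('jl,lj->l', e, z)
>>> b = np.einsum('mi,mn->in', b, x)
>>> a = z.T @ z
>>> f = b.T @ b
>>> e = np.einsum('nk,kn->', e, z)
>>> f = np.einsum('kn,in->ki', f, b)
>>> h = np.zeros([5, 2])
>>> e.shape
()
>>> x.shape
(2, 37)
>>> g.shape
(17,)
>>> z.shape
(17, 5)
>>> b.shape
(31, 37)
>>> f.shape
(37, 31)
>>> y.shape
(5,)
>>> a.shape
(5, 5)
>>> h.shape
(5, 2)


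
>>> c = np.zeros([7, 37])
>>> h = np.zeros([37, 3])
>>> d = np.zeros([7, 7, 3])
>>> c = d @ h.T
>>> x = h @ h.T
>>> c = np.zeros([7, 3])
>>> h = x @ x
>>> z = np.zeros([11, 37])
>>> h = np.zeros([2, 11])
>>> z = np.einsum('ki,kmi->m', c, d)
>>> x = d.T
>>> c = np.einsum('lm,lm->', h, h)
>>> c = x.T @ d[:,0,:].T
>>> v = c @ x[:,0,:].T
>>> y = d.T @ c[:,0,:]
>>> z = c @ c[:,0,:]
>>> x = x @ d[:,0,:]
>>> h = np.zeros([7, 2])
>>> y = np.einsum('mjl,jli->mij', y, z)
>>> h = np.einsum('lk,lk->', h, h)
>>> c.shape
(7, 7, 7)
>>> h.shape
()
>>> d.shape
(7, 7, 3)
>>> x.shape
(3, 7, 3)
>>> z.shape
(7, 7, 7)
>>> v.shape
(7, 7, 3)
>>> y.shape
(3, 7, 7)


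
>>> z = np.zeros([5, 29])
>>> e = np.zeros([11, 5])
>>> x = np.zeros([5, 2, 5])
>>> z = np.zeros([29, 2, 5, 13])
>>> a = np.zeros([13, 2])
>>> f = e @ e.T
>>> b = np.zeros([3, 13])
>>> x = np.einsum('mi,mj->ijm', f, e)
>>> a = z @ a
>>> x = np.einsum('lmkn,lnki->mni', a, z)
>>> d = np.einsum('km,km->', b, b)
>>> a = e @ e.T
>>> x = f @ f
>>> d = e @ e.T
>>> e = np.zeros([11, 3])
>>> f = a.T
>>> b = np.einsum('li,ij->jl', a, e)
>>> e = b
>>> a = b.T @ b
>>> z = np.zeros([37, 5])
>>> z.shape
(37, 5)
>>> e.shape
(3, 11)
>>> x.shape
(11, 11)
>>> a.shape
(11, 11)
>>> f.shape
(11, 11)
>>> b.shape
(3, 11)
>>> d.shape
(11, 11)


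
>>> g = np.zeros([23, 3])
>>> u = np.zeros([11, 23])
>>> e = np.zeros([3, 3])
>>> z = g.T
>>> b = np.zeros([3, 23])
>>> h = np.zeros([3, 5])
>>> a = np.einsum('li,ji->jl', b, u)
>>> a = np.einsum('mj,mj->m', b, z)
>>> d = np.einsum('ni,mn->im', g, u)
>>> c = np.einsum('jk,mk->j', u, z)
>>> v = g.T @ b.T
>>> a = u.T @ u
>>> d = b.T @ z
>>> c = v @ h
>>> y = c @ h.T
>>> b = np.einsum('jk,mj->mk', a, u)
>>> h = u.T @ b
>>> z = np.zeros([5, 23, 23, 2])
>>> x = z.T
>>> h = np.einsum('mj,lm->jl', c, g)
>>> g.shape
(23, 3)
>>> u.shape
(11, 23)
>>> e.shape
(3, 3)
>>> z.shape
(5, 23, 23, 2)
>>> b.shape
(11, 23)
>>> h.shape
(5, 23)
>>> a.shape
(23, 23)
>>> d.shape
(23, 23)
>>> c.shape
(3, 5)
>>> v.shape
(3, 3)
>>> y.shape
(3, 3)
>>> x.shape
(2, 23, 23, 5)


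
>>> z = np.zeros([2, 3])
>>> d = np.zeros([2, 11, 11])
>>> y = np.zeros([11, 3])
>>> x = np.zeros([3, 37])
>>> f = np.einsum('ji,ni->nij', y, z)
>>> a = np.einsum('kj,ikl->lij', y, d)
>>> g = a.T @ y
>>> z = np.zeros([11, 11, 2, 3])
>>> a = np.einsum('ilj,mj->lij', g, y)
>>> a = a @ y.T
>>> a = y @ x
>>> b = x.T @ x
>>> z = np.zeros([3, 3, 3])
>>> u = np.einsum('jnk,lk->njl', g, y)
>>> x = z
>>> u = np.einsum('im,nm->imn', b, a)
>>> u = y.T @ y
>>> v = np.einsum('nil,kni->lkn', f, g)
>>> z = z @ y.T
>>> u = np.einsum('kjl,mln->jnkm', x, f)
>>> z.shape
(3, 3, 11)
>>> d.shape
(2, 11, 11)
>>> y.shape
(11, 3)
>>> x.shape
(3, 3, 3)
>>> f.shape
(2, 3, 11)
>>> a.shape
(11, 37)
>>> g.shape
(3, 2, 3)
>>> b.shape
(37, 37)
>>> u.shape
(3, 11, 3, 2)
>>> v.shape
(11, 3, 2)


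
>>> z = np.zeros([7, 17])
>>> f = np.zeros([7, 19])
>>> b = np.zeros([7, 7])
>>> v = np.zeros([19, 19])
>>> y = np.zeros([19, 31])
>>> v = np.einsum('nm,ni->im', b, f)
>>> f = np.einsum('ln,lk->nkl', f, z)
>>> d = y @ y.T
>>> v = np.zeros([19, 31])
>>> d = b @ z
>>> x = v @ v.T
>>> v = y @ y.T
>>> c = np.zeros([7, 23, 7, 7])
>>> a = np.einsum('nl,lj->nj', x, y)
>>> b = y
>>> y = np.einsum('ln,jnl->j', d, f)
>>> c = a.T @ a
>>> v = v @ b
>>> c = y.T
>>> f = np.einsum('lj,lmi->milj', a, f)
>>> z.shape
(7, 17)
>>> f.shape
(17, 7, 19, 31)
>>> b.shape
(19, 31)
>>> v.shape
(19, 31)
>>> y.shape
(19,)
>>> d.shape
(7, 17)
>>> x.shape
(19, 19)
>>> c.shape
(19,)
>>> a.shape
(19, 31)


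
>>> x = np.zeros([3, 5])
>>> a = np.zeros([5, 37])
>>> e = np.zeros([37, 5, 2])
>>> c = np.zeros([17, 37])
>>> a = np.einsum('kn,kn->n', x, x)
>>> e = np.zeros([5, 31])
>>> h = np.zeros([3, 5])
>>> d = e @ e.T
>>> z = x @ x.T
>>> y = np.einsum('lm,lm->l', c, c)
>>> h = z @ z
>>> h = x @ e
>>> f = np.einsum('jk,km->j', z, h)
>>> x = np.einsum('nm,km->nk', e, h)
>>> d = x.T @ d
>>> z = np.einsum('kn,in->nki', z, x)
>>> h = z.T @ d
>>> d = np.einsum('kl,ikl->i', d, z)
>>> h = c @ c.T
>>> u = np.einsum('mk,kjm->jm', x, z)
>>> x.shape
(5, 3)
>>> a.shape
(5,)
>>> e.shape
(5, 31)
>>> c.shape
(17, 37)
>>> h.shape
(17, 17)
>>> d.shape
(3,)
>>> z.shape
(3, 3, 5)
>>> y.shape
(17,)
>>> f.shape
(3,)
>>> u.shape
(3, 5)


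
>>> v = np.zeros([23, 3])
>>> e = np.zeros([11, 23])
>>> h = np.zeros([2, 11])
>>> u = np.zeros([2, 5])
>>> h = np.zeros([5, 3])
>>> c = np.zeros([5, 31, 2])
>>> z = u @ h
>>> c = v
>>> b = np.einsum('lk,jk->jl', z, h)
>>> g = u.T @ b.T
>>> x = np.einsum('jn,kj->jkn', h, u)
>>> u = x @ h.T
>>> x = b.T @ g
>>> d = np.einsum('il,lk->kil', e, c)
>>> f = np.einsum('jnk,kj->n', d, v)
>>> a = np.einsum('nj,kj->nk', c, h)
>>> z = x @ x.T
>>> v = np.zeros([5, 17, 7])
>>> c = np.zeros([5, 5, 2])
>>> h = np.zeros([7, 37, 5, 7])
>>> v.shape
(5, 17, 7)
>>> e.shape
(11, 23)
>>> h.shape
(7, 37, 5, 7)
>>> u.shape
(5, 2, 5)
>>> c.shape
(5, 5, 2)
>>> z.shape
(2, 2)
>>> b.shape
(5, 2)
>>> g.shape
(5, 5)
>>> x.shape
(2, 5)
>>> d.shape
(3, 11, 23)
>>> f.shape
(11,)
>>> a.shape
(23, 5)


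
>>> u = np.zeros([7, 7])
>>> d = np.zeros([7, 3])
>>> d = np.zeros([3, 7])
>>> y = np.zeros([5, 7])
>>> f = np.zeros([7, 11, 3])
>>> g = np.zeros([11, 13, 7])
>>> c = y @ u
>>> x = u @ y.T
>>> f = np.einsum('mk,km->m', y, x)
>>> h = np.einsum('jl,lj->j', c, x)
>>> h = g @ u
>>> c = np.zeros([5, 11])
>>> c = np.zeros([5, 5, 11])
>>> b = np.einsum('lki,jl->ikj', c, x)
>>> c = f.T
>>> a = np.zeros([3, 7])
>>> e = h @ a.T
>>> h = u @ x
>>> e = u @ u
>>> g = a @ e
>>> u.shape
(7, 7)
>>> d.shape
(3, 7)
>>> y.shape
(5, 7)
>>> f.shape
(5,)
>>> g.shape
(3, 7)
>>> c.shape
(5,)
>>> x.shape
(7, 5)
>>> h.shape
(7, 5)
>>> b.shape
(11, 5, 7)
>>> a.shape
(3, 7)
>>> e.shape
(7, 7)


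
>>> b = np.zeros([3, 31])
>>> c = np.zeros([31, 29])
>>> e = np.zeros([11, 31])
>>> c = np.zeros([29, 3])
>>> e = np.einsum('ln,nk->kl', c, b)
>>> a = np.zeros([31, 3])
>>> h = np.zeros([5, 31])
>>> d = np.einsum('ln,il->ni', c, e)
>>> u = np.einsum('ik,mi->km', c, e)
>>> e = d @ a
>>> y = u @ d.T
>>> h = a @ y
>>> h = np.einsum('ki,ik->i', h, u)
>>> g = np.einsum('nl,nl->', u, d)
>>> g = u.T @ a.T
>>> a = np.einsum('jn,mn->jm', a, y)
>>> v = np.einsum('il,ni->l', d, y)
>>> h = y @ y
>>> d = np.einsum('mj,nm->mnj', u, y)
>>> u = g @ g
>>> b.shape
(3, 31)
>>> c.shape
(29, 3)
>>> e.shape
(3, 3)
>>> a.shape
(31, 3)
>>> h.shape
(3, 3)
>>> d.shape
(3, 3, 31)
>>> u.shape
(31, 31)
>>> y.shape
(3, 3)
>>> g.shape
(31, 31)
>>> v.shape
(31,)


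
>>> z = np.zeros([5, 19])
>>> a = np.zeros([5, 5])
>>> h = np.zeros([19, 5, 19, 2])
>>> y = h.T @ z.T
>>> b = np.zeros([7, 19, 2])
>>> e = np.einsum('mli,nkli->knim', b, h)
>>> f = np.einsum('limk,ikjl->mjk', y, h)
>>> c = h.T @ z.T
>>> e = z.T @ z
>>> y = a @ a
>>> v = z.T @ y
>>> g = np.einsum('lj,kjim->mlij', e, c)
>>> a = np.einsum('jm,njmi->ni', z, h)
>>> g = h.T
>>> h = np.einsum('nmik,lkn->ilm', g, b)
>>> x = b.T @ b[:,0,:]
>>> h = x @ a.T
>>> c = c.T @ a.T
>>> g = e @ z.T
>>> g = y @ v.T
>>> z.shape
(5, 19)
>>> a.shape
(19, 2)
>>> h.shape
(2, 19, 19)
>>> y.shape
(5, 5)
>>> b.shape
(7, 19, 2)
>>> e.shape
(19, 19)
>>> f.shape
(5, 19, 5)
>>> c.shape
(5, 5, 19, 19)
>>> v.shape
(19, 5)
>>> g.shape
(5, 19)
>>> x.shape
(2, 19, 2)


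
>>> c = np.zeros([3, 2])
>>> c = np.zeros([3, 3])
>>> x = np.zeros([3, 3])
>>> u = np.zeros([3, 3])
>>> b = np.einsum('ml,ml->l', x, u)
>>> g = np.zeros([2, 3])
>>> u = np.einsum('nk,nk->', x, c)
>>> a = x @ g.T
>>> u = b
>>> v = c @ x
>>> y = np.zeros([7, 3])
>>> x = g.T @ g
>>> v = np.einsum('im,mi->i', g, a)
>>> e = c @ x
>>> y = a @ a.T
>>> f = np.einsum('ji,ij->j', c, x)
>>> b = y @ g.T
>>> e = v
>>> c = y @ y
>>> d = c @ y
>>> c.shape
(3, 3)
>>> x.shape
(3, 3)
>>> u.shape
(3,)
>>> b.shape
(3, 2)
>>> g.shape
(2, 3)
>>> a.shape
(3, 2)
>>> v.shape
(2,)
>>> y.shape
(3, 3)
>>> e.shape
(2,)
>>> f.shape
(3,)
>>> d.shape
(3, 3)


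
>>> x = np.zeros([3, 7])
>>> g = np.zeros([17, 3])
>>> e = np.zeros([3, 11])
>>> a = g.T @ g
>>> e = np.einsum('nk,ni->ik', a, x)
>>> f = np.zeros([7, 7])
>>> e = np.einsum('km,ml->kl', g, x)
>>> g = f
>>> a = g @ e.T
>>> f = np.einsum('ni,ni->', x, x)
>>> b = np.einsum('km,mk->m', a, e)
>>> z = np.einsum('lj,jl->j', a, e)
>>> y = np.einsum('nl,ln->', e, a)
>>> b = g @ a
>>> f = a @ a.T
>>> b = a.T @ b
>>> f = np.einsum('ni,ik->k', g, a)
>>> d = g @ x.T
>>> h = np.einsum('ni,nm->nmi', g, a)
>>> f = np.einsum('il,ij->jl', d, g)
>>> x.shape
(3, 7)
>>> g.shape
(7, 7)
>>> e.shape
(17, 7)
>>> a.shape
(7, 17)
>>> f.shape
(7, 3)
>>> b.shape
(17, 17)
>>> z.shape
(17,)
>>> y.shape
()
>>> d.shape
(7, 3)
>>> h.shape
(7, 17, 7)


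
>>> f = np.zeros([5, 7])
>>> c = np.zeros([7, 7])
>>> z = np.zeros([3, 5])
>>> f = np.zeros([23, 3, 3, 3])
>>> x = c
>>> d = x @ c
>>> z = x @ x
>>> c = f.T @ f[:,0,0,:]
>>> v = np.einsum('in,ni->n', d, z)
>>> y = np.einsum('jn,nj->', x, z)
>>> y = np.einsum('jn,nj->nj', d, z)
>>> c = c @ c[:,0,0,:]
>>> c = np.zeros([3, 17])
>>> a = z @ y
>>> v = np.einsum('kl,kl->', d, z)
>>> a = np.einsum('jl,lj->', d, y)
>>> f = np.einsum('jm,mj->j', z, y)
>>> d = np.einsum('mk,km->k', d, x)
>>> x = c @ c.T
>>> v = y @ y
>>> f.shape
(7,)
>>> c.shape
(3, 17)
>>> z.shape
(7, 7)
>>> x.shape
(3, 3)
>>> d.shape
(7,)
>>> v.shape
(7, 7)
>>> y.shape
(7, 7)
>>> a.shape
()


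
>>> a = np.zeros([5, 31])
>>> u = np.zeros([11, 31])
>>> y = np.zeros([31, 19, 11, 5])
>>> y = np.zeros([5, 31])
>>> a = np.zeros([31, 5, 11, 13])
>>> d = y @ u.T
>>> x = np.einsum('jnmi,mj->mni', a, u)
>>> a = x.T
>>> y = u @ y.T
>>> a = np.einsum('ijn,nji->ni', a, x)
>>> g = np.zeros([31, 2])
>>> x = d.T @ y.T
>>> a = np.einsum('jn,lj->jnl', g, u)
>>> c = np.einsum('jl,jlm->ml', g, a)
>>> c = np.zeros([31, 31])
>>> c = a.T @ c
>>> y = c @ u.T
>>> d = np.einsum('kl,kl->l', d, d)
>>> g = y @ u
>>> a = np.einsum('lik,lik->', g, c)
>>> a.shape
()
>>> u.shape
(11, 31)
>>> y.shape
(11, 2, 11)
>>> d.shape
(11,)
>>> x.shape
(11, 11)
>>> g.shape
(11, 2, 31)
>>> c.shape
(11, 2, 31)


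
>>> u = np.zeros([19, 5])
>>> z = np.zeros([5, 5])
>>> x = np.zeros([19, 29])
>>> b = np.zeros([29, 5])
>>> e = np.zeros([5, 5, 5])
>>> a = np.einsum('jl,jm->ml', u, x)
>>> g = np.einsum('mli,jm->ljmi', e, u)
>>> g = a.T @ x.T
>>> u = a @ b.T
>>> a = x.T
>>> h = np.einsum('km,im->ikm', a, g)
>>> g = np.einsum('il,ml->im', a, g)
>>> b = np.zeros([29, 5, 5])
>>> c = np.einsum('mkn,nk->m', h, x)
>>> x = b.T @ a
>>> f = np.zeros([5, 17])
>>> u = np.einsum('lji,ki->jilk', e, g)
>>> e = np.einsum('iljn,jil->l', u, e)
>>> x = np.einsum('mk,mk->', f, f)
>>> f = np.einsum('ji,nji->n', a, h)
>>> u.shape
(5, 5, 5, 29)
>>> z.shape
(5, 5)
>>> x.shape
()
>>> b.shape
(29, 5, 5)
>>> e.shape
(5,)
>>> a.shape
(29, 19)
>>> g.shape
(29, 5)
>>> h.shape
(5, 29, 19)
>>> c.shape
(5,)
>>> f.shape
(5,)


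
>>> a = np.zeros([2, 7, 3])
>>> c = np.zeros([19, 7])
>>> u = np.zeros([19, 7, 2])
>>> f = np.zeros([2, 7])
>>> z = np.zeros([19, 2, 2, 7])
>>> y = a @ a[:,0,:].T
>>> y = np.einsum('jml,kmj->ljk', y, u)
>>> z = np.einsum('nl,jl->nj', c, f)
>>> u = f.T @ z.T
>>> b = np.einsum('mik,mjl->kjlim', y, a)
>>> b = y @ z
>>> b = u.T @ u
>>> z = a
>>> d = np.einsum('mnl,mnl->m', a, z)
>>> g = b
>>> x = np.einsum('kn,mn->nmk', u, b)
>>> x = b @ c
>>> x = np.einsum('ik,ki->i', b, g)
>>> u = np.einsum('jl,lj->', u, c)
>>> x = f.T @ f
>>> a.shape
(2, 7, 3)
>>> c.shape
(19, 7)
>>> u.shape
()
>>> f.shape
(2, 7)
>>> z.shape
(2, 7, 3)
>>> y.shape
(2, 2, 19)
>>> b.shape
(19, 19)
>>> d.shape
(2,)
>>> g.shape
(19, 19)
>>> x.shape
(7, 7)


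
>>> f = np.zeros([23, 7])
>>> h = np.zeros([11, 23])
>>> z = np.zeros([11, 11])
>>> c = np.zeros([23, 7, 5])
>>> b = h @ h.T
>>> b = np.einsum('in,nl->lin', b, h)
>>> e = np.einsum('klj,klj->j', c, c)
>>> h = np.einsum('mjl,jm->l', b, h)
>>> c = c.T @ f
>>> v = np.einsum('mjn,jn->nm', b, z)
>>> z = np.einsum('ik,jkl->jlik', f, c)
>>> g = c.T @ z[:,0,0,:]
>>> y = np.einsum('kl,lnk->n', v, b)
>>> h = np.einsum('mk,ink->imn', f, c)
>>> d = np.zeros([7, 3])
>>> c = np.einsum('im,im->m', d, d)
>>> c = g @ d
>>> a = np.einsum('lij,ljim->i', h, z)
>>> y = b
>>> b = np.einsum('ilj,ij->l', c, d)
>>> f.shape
(23, 7)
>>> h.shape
(5, 23, 7)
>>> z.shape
(5, 7, 23, 7)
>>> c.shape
(7, 7, 3)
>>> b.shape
(7,)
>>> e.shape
(5,)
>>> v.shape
(11, 23)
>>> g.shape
(7, 7, 7)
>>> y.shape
(23, 11, 11)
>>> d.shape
(7, 3)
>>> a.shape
(23,)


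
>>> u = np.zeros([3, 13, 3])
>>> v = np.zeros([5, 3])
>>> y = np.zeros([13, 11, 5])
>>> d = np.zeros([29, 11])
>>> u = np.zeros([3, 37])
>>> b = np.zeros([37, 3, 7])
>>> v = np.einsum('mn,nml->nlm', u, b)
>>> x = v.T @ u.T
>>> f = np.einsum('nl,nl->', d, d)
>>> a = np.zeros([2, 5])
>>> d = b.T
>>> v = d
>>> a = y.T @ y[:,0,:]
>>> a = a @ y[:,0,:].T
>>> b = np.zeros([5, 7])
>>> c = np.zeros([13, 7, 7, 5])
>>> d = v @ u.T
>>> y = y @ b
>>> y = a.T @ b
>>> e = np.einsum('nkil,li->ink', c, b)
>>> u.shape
(3, 37)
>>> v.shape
(7, 3, 37)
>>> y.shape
(13, 11, 7)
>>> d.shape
(7, 3, 3)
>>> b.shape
(5, 7)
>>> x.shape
(3, 7, 3)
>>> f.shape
()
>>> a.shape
(5, 11, 13)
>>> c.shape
(13, 7, 7, 5)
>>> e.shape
(7, 13, 7)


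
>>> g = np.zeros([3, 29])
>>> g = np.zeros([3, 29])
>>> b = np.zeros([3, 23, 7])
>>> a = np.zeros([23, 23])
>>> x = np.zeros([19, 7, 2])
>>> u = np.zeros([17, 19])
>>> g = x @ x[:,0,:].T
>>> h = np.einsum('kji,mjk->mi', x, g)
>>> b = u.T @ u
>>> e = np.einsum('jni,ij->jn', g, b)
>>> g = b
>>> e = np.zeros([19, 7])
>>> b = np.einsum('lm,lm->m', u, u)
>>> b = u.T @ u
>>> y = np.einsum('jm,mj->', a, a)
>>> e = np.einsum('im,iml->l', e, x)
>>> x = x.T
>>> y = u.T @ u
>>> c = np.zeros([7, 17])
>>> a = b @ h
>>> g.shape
(19, 19)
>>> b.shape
(19, 19)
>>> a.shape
(19, 2)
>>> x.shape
(2, 7, 19)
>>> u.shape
(17, 19)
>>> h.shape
(19, 2)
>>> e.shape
(2,)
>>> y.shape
(19, 19)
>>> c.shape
(7, 17)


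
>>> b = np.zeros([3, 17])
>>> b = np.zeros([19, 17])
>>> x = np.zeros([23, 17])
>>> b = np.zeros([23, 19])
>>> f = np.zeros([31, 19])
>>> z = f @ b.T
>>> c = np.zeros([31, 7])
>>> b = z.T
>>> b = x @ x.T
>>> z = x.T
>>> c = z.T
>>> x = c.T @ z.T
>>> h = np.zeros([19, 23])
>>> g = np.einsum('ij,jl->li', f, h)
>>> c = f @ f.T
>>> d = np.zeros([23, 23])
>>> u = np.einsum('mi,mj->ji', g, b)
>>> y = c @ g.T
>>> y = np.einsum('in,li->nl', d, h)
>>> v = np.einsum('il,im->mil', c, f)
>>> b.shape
(23, 23)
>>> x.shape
(17, 17)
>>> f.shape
(31, 19)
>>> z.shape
(17, 23)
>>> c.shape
(31, 31)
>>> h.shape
(19, 23)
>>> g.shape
(23, 31)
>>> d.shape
(23, 23)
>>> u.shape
(23, 31)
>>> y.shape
(23, 19)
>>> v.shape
(19, 31, 31)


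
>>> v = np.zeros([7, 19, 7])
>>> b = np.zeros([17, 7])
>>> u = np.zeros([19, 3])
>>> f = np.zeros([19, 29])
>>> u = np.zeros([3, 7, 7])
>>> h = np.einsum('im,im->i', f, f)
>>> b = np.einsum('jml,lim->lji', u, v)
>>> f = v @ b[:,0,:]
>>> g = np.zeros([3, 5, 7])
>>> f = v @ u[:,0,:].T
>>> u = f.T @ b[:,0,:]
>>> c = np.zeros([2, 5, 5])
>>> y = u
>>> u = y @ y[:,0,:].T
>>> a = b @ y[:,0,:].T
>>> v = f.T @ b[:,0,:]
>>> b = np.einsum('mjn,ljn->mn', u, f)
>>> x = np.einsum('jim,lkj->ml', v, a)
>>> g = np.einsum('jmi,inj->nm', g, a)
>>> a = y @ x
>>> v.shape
(3, 19, 19)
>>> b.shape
(3, 3)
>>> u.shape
(3, 19, 3)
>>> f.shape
(7, 19, 3)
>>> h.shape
(19,)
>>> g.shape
(3, 5)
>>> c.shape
(2, 5, 5)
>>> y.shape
(3, 19, 19)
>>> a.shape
(3, 19, 7)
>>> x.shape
(19, 7)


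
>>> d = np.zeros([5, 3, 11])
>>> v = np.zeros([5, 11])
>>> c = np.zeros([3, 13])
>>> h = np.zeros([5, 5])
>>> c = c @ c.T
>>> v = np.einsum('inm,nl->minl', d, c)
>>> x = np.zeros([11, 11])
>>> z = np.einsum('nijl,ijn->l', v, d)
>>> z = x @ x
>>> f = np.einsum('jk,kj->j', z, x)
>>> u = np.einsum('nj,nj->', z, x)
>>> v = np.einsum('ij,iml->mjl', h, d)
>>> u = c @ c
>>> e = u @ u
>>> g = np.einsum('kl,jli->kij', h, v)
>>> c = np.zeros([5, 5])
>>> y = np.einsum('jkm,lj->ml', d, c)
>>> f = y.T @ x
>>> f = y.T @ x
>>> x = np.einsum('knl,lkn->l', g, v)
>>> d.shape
(5, 3, 11)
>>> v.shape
(3, 5, 11)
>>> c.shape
(5, 5)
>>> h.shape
(5, 5)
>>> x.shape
(3,)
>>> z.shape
(11, 11)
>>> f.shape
(5, 11)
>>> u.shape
(3, 3)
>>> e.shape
(3, 3)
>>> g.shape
(5, 11, 3)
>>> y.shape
(11, 5)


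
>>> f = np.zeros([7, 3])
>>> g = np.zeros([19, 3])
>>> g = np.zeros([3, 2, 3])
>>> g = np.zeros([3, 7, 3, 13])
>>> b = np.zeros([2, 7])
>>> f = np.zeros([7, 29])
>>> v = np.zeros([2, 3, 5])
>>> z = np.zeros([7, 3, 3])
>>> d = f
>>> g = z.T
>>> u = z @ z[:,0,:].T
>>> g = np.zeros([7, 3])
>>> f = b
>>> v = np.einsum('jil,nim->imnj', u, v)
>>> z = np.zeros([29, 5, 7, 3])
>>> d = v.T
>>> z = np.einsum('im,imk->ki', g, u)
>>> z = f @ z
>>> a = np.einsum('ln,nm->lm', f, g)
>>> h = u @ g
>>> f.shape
(2, 7)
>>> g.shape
(7, 3)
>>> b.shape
(2, 7)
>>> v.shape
(3, 5, 2, 7)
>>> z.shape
(2, 7)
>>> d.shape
(7, 2, 5, 3)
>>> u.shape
(7, 3, 7)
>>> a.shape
(2, 3)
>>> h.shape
(7, 3, 3)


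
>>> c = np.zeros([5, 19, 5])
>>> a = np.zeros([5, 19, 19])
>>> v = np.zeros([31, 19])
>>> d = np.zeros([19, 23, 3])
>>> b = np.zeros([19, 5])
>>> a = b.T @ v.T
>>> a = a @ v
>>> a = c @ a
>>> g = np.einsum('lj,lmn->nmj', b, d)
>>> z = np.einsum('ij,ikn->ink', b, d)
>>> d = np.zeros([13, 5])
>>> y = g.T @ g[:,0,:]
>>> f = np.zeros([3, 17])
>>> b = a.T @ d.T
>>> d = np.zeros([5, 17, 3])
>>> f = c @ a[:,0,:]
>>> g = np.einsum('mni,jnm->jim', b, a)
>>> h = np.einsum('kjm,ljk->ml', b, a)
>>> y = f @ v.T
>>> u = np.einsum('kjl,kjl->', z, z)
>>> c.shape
(5, 19, 5)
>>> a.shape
(5, 19, 19)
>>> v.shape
(31, 19)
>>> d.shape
(5, 17, 3)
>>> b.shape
(19, 19, 13)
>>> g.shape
(5, 13, 19)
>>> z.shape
(19, 3, 23)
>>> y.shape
(5, 19, 31)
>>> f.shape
(5, 19, 19)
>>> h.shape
(13, 5)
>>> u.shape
()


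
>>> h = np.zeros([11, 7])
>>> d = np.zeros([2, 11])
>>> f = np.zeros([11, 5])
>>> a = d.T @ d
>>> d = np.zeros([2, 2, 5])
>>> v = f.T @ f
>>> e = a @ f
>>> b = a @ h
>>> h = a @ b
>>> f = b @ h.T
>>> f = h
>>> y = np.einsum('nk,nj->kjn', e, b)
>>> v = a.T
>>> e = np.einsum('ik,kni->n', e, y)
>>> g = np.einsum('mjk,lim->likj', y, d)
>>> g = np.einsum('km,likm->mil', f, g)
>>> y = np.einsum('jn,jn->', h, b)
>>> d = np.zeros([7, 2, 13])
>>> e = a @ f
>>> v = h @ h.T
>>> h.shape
(11, 7)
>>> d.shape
(7, 2, 13)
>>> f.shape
(11, 7)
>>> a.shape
(11, 11)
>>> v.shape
(11, 11)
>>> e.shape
(11, 7)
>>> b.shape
(11, 7)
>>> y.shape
()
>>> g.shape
(7, 2, 2)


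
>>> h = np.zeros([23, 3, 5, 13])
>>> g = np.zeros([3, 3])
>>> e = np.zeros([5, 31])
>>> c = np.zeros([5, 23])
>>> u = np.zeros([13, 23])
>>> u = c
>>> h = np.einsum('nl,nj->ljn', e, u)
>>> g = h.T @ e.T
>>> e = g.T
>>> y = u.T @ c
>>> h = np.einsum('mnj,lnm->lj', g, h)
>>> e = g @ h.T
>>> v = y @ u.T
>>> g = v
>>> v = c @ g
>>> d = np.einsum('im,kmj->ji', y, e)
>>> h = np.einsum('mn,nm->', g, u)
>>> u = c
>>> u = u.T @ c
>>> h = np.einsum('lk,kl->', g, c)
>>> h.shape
()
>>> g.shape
(23, 5)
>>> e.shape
(5, 23, 31)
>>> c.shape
(5, 23)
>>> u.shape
(23, 23)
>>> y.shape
(23, 23)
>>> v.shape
(5, 5)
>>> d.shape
(31, 23)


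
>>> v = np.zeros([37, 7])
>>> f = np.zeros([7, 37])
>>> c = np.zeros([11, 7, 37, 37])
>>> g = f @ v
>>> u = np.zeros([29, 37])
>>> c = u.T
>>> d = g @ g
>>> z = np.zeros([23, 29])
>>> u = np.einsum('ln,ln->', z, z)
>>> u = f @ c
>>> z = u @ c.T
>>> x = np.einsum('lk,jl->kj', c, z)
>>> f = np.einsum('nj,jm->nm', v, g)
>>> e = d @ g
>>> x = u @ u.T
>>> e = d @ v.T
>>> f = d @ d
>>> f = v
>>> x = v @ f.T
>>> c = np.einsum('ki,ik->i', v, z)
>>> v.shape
(37, 7)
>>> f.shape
(37, 7)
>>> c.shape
(7,)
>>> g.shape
(7, 7)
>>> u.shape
(7, 29)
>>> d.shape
(7, 7)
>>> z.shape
(7, 37)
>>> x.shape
(37, 37)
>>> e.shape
(7, 37)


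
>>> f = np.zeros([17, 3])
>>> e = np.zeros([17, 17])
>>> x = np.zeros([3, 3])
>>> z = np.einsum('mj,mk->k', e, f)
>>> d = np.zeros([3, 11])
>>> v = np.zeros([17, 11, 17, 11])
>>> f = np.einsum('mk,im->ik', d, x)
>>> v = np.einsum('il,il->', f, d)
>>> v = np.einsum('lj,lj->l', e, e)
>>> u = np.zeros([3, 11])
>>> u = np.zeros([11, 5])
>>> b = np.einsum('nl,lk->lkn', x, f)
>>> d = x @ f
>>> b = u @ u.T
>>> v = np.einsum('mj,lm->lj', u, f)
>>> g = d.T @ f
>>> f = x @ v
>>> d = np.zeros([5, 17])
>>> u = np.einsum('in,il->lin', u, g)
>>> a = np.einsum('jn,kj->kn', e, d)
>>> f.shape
(3, 5)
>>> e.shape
(17, 17)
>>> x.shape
(3, 3)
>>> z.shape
(3,)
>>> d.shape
(5, 17)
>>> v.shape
(3, 5)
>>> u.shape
(11, 11, 5)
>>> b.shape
(11, 11)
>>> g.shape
(11, 11)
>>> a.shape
(5, 17)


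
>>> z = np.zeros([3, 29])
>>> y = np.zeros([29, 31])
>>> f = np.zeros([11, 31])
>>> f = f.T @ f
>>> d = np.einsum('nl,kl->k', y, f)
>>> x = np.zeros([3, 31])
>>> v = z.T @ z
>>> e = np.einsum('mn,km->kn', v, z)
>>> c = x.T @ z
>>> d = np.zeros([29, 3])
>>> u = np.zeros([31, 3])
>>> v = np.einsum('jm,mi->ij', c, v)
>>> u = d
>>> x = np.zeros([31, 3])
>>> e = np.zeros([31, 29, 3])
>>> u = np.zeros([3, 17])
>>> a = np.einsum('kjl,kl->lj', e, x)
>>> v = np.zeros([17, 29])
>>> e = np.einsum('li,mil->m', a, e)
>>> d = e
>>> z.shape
(3, 29)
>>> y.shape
(29, 31)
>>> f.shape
(31, 31)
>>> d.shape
(31,)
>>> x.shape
(31, 3)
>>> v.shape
(17, 29)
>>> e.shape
(31,)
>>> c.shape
(31, 29)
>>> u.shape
(3, 17)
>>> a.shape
(3, 29)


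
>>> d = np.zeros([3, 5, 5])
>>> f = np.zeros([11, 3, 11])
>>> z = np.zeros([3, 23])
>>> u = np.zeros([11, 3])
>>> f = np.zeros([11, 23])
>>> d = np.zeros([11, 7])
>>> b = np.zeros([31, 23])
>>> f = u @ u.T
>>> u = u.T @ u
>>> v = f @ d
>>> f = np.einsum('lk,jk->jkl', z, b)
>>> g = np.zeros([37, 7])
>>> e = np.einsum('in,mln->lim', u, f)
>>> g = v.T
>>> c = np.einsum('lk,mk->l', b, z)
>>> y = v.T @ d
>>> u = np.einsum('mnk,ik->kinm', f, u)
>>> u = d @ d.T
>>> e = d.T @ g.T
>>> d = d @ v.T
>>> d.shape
(11, 11)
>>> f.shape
(31, 23, 3)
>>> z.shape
(3, 23)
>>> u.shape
(11, 11)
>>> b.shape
(31, 23)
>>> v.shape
(11, 7)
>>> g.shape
(7, 11)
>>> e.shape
(7, 7)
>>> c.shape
(31,)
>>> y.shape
(7, 7)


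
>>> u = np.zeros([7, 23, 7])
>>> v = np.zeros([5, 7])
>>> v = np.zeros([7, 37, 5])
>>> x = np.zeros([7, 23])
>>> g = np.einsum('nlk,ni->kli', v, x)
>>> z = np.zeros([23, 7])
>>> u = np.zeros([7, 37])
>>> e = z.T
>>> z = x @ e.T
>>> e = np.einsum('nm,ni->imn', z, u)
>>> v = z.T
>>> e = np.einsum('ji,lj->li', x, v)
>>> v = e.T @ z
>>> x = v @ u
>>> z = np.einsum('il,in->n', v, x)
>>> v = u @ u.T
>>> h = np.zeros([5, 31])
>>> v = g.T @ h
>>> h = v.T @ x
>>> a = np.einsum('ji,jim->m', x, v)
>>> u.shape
(7, 37)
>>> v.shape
(23, 37, 31)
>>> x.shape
(23, 37)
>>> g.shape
(5, 37, 23)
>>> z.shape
(37,)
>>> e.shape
(7, 23)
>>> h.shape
(31, 37, 37)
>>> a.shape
(31,)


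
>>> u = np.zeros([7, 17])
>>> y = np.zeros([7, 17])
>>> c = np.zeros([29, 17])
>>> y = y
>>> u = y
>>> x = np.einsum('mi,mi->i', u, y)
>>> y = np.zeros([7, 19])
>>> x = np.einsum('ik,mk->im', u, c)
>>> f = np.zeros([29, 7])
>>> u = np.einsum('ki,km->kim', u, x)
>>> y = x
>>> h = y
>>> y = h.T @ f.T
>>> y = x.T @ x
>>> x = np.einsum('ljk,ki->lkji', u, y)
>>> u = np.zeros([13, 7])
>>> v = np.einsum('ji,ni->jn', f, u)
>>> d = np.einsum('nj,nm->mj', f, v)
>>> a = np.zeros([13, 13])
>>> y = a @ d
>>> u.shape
(13, 7)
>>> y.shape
(13, 7)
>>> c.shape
(29, 17)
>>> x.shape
(7, 29, 17, 29)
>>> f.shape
(29, 7)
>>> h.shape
(7, 29)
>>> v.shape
(29, 13)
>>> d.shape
(13, 7)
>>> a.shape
(13, 13)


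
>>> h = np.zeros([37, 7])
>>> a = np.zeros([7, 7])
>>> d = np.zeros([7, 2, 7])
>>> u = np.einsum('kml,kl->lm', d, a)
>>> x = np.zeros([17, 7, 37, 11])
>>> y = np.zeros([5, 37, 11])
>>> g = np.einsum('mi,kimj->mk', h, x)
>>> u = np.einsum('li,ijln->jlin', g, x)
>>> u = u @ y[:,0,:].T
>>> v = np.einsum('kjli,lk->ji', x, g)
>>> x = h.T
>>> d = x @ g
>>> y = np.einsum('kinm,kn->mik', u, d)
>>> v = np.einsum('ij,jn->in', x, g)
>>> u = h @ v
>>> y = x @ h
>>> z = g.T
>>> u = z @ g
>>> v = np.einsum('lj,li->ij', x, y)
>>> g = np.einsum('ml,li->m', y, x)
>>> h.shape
(37, 7)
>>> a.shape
(7, 7)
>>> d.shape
(7, 17)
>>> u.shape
(17, 17)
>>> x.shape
(7, 37)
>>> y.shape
(7, 7)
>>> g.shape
(7,)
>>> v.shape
(7, 37)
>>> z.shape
(17, 37)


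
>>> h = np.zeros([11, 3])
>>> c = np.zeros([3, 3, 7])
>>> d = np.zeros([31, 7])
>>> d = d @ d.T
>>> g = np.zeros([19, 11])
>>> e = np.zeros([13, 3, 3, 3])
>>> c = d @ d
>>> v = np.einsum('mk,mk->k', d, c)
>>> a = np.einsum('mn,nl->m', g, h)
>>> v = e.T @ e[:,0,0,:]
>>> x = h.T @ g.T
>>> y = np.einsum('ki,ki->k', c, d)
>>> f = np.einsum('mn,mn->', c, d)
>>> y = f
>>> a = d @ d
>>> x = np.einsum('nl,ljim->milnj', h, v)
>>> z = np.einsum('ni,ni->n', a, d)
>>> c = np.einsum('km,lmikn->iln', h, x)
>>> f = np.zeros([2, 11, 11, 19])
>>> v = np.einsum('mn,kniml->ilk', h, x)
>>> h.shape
(11, 3)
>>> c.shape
(3, 3, 3)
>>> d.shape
(31, 31)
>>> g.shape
(19, 11)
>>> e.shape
(13, 3, 3, 3)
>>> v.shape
(3, 3, 3)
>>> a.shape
(31, 31)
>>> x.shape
(3, 3, 3, 11, 3)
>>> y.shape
()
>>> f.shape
(2, 11, 11, 19)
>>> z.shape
(31,)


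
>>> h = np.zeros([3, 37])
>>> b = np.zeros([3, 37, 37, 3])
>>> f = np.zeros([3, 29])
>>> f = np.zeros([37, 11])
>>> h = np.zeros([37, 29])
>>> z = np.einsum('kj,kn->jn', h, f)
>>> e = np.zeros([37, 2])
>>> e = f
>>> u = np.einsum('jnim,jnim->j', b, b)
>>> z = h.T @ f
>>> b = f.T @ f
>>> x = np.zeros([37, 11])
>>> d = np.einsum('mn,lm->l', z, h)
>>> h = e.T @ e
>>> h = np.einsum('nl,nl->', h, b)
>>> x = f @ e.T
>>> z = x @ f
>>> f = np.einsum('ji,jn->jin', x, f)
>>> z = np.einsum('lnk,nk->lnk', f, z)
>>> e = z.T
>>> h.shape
()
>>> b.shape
(11, 11)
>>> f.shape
(37, 37, 11)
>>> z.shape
(37, 37, 11)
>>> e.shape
(11, 37, 37)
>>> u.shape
(3,)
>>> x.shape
(37, 37)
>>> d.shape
(37,)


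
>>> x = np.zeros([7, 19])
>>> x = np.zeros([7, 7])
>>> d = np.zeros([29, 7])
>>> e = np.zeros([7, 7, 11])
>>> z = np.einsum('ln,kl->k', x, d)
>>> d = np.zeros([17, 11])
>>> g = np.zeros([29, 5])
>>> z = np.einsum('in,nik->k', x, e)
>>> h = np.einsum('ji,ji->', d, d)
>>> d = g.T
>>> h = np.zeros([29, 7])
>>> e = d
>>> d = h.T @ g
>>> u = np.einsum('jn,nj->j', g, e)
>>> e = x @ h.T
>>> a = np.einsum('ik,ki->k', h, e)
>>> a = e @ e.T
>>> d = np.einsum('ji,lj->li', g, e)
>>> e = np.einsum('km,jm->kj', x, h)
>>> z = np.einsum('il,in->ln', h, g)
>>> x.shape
(7, 7)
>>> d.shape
(7, 5)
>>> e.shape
(7, 29)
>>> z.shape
(7, 5)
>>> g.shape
(29, 5)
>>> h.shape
(29, 7)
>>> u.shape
(29,)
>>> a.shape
(7, 7)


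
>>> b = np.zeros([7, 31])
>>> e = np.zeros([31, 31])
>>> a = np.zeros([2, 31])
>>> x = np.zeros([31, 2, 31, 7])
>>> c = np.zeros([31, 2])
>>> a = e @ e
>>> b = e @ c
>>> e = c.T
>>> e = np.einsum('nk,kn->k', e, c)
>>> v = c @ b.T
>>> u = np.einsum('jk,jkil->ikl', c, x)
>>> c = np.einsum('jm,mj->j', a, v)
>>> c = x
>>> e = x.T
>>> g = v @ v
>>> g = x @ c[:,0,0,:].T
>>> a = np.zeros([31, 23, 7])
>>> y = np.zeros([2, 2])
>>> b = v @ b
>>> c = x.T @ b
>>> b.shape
(31, 2)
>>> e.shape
(7, 31, 2, 31)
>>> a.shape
(31, 23, 7)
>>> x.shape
(31, 2, 31, 7)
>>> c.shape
(7, 31, 2, 2)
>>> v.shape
(31, 31)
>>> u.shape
(31, 2, 7)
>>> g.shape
(31, 2, 31, 31)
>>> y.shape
(2, 2)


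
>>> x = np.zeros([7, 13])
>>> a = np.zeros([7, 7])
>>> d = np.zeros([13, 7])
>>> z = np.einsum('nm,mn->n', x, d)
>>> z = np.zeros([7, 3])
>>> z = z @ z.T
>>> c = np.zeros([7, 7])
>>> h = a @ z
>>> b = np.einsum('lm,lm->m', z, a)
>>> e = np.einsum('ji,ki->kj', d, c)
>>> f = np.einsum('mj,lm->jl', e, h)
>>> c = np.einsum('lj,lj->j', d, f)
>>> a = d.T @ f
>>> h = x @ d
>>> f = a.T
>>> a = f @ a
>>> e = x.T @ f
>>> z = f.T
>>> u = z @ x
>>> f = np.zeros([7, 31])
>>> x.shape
(7, 13)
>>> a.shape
(7, 7)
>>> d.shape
(13, 7)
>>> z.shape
(7, 7)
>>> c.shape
(7,)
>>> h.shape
(7, 7)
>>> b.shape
(7,)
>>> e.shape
(13, 7)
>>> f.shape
(7, 31)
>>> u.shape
(7, 13)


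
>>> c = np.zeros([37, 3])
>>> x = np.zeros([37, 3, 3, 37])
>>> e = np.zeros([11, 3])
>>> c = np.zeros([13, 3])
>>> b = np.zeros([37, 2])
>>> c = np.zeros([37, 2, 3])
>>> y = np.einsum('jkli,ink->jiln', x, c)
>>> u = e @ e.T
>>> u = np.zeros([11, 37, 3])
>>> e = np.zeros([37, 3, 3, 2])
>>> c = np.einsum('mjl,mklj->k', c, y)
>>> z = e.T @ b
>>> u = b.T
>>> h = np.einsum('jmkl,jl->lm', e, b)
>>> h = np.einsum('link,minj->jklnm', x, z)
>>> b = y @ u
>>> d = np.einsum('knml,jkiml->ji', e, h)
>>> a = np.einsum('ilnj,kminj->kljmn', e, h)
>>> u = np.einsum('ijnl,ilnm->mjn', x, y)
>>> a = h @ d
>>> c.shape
(37,)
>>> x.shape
(37, 3, 3, 37)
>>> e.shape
(37, 3, 3, 2)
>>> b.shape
(37, 37, 3, 37)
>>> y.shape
(37, 37, 3, 2)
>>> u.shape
(2, 3, 3)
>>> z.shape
(2, 3, 3, 2)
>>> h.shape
(2, 37, 37, 3, 2)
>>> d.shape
(2, 37)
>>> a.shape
(2, 37, 37, 3, 37)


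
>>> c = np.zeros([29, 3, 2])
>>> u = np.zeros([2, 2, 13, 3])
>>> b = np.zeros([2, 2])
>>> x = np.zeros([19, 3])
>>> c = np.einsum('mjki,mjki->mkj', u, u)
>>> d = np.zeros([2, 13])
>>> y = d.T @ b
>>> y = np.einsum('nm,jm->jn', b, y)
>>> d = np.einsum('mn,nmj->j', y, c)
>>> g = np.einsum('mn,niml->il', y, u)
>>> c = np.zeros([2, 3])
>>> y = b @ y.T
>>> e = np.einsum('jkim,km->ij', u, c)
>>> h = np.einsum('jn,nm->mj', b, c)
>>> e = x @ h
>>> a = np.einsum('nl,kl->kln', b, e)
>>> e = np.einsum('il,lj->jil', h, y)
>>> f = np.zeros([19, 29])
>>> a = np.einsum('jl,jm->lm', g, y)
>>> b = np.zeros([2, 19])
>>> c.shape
(2, 3)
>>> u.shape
(2, 2, 13, 3)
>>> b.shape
(2, 19)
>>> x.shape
(19, 3)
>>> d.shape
(2,)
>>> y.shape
(2, 13)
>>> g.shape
(2, 3)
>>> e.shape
(13, 3, 2)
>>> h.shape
(3, 2)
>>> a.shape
(3, 13)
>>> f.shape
(19, 29)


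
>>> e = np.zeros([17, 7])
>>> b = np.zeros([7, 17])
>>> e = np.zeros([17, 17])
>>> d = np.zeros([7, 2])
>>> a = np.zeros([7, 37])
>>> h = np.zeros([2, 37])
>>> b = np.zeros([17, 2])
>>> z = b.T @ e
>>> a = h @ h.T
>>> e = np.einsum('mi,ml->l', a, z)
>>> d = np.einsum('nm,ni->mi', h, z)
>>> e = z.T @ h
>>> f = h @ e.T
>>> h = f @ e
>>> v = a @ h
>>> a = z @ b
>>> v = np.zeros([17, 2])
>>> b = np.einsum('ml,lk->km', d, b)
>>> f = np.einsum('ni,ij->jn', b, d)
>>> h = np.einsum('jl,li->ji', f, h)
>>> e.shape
(17, 37)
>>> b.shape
(2, 37)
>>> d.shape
(37, 17)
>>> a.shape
(2, 2)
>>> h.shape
(17, 37)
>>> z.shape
(2, 17)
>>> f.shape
(17, 2)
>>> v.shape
(17, 2)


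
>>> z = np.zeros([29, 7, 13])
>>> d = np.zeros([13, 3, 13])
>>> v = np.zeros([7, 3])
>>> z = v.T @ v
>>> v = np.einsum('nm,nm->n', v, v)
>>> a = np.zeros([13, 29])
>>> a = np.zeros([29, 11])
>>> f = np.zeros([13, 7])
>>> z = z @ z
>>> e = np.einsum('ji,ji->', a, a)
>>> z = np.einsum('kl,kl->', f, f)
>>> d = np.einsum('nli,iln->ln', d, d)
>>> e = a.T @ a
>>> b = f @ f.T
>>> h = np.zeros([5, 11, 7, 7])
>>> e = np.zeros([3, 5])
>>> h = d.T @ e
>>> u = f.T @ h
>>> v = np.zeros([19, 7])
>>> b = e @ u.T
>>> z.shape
()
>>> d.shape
(3, 13)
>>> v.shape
(19, 7)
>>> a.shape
(29, 11)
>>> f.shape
(13, 7)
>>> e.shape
(3, 5)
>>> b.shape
(3, 7)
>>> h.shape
(13, 5)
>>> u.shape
(7, 5)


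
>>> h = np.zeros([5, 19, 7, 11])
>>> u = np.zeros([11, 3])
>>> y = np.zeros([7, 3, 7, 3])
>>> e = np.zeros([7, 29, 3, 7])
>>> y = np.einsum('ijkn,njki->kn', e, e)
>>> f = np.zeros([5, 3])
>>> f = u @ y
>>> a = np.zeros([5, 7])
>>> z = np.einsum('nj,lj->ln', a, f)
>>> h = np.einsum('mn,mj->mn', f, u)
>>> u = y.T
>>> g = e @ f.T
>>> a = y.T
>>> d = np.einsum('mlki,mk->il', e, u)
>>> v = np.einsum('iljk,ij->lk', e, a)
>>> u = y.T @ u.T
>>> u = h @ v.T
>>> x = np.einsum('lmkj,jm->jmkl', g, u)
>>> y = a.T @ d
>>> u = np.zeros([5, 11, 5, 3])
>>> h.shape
(11, 7)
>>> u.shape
(5, 11, 5, 3)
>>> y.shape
(3, 29)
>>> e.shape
(7, 29, 3, 7)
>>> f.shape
(11, 7)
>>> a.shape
(7, 3)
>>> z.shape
(11, 5)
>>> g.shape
(7, 29, 3, 11)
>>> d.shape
(7, 29)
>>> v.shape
(29, 7)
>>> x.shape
(11, 29, 3, 7)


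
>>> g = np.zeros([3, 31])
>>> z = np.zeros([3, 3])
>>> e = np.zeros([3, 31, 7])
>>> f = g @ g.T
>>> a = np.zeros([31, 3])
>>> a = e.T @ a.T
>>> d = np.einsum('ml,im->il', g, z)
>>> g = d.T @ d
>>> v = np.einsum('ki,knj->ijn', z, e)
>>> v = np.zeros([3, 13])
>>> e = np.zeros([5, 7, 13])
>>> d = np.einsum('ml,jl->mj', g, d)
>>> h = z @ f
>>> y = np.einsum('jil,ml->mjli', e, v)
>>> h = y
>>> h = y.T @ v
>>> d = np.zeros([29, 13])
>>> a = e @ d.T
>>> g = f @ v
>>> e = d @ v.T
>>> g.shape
(3, 13)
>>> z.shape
(3, 3)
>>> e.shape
(29, 3)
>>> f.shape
(3, 3)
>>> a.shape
(5, 7, 29)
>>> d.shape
(29, 13)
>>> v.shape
(3, 13)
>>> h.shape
(7, 13, 5, 13)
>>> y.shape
(3, 5, 13, 7)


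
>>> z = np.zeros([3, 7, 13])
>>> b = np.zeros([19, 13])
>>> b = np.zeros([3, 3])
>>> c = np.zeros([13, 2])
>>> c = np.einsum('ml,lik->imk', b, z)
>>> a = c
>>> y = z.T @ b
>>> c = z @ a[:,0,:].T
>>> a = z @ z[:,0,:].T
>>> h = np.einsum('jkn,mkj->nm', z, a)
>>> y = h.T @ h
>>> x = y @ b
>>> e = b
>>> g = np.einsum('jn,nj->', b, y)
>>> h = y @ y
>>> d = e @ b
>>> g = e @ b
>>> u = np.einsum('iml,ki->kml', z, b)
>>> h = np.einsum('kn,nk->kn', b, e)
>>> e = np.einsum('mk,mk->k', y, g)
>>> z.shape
(3, 7, 13)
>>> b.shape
(3, 3)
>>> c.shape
(3, 7, 7)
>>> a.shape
(3, 7, 3)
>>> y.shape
(3, 3)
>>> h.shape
(3, 3)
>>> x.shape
(3, 3)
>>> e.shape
(3,)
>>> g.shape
(3, 3)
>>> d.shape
(3, 3)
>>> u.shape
(3, 7, 13)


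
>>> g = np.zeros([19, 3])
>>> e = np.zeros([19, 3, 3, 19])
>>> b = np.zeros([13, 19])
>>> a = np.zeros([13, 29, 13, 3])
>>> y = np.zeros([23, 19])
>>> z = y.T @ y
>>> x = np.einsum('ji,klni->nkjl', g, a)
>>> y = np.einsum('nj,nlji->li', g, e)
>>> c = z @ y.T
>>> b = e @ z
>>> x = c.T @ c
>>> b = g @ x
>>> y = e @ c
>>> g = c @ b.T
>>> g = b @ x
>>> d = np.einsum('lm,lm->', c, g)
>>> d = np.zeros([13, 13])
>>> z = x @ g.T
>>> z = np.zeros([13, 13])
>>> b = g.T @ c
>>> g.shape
(19, 3)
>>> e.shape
(19, 3, 3, 19)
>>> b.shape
(3, 3)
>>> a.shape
(13, 29, 13, 3)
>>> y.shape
(19, 3, 3, 3)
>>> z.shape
(13, 13)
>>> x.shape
(3, 3)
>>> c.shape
(19, 3)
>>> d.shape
(13, 13)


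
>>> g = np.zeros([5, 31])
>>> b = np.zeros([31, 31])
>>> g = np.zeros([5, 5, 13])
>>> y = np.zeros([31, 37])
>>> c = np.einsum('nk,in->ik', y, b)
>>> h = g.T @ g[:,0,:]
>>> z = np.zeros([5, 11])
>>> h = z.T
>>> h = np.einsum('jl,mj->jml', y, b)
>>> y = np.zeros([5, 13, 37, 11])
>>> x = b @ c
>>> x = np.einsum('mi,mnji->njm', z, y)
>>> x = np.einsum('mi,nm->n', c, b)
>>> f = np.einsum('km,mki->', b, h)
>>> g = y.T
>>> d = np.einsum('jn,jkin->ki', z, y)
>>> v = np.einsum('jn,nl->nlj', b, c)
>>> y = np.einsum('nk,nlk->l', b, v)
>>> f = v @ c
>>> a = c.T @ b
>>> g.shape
(11, 37, 13, 5)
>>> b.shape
(31, 31)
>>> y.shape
(37,)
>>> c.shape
(31, 37)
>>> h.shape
(31, 31, 37)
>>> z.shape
(5, 11)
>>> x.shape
(31,)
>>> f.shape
(31, 37, 37)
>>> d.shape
(13, 37)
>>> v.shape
(31, 37, 31)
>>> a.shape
(37, 31)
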